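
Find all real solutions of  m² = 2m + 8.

Bring every term to one side: m² - 2m - 8 = 0.
Factor: (m + 2)(m - 4) = 0.
So m = -2 or m = 4.

m = -2 or m = 4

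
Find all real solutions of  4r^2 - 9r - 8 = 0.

Discriminant: (-9)^2 - 4*4*(-8) = 209.
Quadratic formula: r = (9 +/- sqrt(209)) / 8.
So r = 9/8 + sqrt(209)/8 ~= 2.9321 or r = 9/8 - sqrt(209)/8 ~= -0.6821.

r = -0.6821 or r = 2.9321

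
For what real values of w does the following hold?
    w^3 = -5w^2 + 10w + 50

w = -5 or w = -3.1623 or w = 3.1623

Rearrange: w^3 + 5w^2 - 10w - 50 = 0.
Possible rational roots are divisors of -50. Testing w = -5 gives 0, so (w + 5) is a factor.
Divide: w^3 + 5w^2 - 10w - 50 = (w + 5)(w^2 - 10).
Apply the quadratic formula to w^2 - 10 = 0: w = (0 +/- sqrt(40))/2, i.e. w ~= 3.1623 or w ~= -3.1623.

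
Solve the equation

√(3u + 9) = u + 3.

u = -3 or u = 0

Square both sides: 3u + 9 = (u + 3)².
Expand and rearrange: u² + 3u = 0.
Solving gives u = 0 or u = -3.
Check each candidate in the original equation:
  u = 0: √(9) = 3, while u + 3 = 3 — valid.
  u = -3: √(0) = 0, while u + 3 = 0 — valid.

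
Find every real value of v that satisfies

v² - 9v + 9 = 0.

Discriminant: (-9)² − 4·1·9 = 45.
Quadratic formula: v = (9 ± √45) / 2.
So v = 3·√(5)/2 + 9/2 ≈ 7.8541 or v = 9/2 - 3·√(5)/2 ≈ 1.1459.

v = 1.1459 or v = 7.8541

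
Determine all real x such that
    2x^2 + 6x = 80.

x = -8 or x = 5

Bring every term to one side: 2x^2 + 6x - 80 = 0.
Factor: 2(x - 5)(x + 8) = 0.
So x = 5 or x = -8.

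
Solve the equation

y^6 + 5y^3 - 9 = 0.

Let u = y^3. The equation becomes u^2 + 5u - 9 = 0.
By the quadratic formula, u = -5/2 + sqrt(61)/2 or u = -sqrt(61)/2 - 5/2.
y^3 = -5/2 + sqrt(61)/2 gives y = (-5/2 + sqrt(61)/2)^(1/3) ~= 1.1201.
y^3 = -sqrt(61)/2 - 5/2 gives y = -(5/2 + sqrt(61)/2)^(1/3) ~= -1.8571.

y = -1.8571 or y = 1.1201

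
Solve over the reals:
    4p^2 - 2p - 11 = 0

p = -1.4271 or p = 1.9271

Discriminant: (-2)^2 - 4*4*(-11) = 180.
Quadratic formula: p = (2 +/- sqrt(180)) / 8.
So p = 1/4 + 3*sqrt(5)/4 ~= 1.9271 or p = 1/4 - 3*sqrt(5)/4 ~= -1.4271.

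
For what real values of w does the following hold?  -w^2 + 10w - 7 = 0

w = 0.7574 or w = 9.2426

Discriminant: (10)^2 - 4*(-1)*(-7) = 72.
Quadratic formula: w = (-10 +/- sqrt(72)) / (-2).
So w = 5 - 3*sqrt(2) ~= 0.7574 or w = 3*sqrt(2) + 5 ~= 9.2426.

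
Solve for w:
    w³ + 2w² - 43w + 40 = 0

w = -8 or w = 1 or w = 5

Possible rational roots are divisors of 40. Testing w = 5 gives 0, so (w - 5) is a factor.
Divide: w³ + 2w² - 43w + 40 = (w - 5)(w² + 7w - 8).
Factor the quadratic: w = 1 or w = -8.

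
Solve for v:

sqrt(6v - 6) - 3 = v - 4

v = 1 or v = 7

Isolate the radical: sqrt(6v - 6) = v - 1.
Square both sides: 6v - 6 = (v - 1)^2.
Expand and rearrange: v^2 - 8v + 7 = 0.
Solving gives v = 7 or v = 1.
Check each candidate in the original equation:
  v = 7: sqrt(36) = 6, while v - 1 = 6 — valid.
  v = 1: sqrt(0) = 0, while v - 1 = 0 — valid.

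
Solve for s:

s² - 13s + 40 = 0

s = 5 or s = 8

Factor: (s - 8)(s - 5) = 0.
So s = 8 or s = 5.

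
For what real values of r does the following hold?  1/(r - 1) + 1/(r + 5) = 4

Multiply both sides by (r - 1)(r + 5):
(r + 5) + (r - 1) = 4(r - 1)(r + 5).
Expand and collect terms: 4r² + 14r - 24 = 0.
By the quadratic formula, r = (-14 ± √580) / 8, so r ≈ 1.2604 or r ≈ -4.7604.
Neither value makes a denominator zero (r ≠ 1, r ≠ -5), so both are valid.

r = -4.7604 or r = 1.2604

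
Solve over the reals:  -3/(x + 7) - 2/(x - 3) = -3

Multiply both sides by (x + 7)(x - 3):
-3(x - 3) - 2(x + 7) = -3(x + 7)(x - 3).
Expand and collect terms: -3x² - 7x + 68 = 0.
By the quadratic formula, x = (7 ± √865) / -6, so x ≈ -6.0685 or x ≈ 3.7351.
Neither value makes a denominator zero (x ≠ -7, x ≠ 3), so both are valid.

x = -6.0685 or x = 3.7351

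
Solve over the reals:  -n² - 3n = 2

n = -2 or n = -1

Bring every term to one side: -n² - 3n - 2 = 0.
Factor: -1(n + 2)(n + 1) = 0.
So n = -2 or n = -1.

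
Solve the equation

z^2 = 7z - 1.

Rearrange to standard form: z^2 - 7z + 1 = 0.
Discriminant: (-7)^2 - 4*1*1 = 45.
Quadratic formula: z = (7 +/- sqrt(45)) / 2.
So z = 3*sqrt(5)/2 + 7/2 ~= 6.8541 or z = 7/2 - 3*sqrt(5)/2 ~= 0.1459.

z = 0.1459 or z = 6.8541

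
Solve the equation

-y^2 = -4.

y = -2 or y = 2

Bring every term to one side: -y^2 + 4 = 0.
Factor: -1(y - 2)(y + 2) = 0.
So y = 2 or y = -2.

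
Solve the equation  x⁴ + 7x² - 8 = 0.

Let u = x². The equation becomes u² + 7u - 8 = 0.
Factor: (u + 8)(u - 1) = 0, so u = -8 or u = 1.
x² = -8 < 0 has no real solution.
x² = 1 gives x = ±1.

x = -1 or x = 1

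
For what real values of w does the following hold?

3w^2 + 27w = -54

w = -6 or w = -3

Bring every term to one side: 3w^2 + 27w + 54 = 0.
Factor: 3(w + 3)(w + 6) = 0.
So w = -3 or w = -6.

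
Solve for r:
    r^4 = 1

r = -1 or r = 1

Let u = r^2. The equation becomes u^2 - 1 = 0.
Factor: (u + 1)(u - 1) = 0, so u = -1 or u = 1.
r^2 = -1 < 0 has no real solution.
r^2 = 1 gives r = +/-1.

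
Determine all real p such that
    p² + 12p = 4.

Rearrange to standard form: p² + 12p - 4 = 0.
Discriminant: (12)² − 4·1·(-4) = 160.
Quadratic formula: p = (-12 ± √160) / 2.
So p = -6 + 2·√(10) ≈ 0.3246 or p = -2·√(10) - 6 ≈ -12.3246.

p = -12.3246 or p = 0.3246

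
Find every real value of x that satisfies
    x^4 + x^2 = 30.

Let u = x^2. The equation becomes u^2 + u - 30 = 0.
Factor: (u + 6)(u - 5) = 0, so u = -6 or u = 5.
x^2 = -6 < 0 has no real solution.
x^2 = 5 gives x = +/-sqrt(5) ~= +/-2.2361.

x = -2.2361 or x = 2.2361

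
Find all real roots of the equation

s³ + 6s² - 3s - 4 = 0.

Possible rational roots are divisors of -4. Testing s = 1 gives 0, so (s - 1) is a factor.
Divide: s³ + 6s² - 3s - 4 = (s - 1)(s² + 7s + 4).
Apply the quadratic formula to s² + 7s + 4 = 0: s = (-7 ± √33)/2, i.e. s ≈ -0.6277 or s ≈ -6.3723.

s = -6.3723 or s = -0.6277 or s = 1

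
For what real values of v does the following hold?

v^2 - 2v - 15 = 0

Factor: (v + 3)(v - 5) = 0.
So v = -3 or v = 5.

v = -3 or v = 5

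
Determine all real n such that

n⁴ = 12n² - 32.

Let u = n². The equation becomes u² - 12u + 32 = 0.
Factor: (u - 8)(u - 4) = 0, so u = 8 or u = 4.
n² = 8 gives n = ±2·√(2) ≈ ±2.8284.
n² = 4 gives n = ±2.

n = -2.8284 or n = -2 or n = 2 or n = 2.8284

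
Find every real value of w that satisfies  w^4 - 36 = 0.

w = -2.4495 or w = 2.4495

Let u = w^2. The equation becomes u^2 - 36 = 0.
Factor: (u + 6)(u - 6) = 0, so u = -6 or u = 6.
w^2 = -6 < 0 has no real solution.
w^2 = 6 gives w = +/-sqrt(6) ~= +/-2.4495.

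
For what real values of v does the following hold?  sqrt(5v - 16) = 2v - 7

v = 5

Square both sides: 5v - 16 = (2v - 7)^2.
Expand and rearrange: 4v^2 - 33v + 65 = 0.
Solving gives v = 5 or v = 3.25.
Check each candidate in the original equation:
  v = 5: sqrt(9) = 3, while 2v - 7 = 3 — valid.
  v = 3.25: sqrt(0.25) = 0.5, while 2v - 7 = -0.5 — extraneous.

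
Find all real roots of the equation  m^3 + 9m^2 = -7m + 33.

m = -7.4721 or m = -3 or m = 1.4721

Rearrange: m^3 + 9m^2 + 7m - 33 = 0.
Possible rational roots are divisors of -33. Testing m = -3 gives 0, so (m + 3) is a factor.
Divide: m^3 + 9m^2 + 7m - 33 = (m + 3)(m^2 + 6m - 11).
Apply the quadratic formula to m^2 + 6m - 11 = 0: m = (-6 +/- sqrt(80))/2, i.e. m ~= 1.4721 or m ~= -7.4721.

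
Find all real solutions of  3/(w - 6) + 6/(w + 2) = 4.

Multiply both sides by (w - 6)(w + 2):
3(w + 2) + 6(w - 6) = 4(w - 6)(w + 2).
Expand and collect terms: 4w^2 - 25w - 18 = 0.
By the quadratic formula, w = (25 +/- sqrt(913)) / 8, so w ~= 6.902 or w ~= -0.652.
Neither value makes a denominator zero (w != 6, w != -2), so both are valid.

w = -0.652 or w = 6.902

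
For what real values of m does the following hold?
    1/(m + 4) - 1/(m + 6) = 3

Multiply both sides by (m + 4)(m + 6):
(m + 6) - (m + 4) = 3(m + 4)(m + 6).
Expand and collect terms: 3m^2 + 30m + 70 = 0.
By the quadratic formula, m = (-30 +/- sqrt(60)) / 6, so m ~= -3.709 or m ~= -6.291.
Neither value makes a denominator zero (m != -4, m != -6), so both are valid.

m = -6.291 or m = -3.709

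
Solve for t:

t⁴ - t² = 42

t = -2.6458 or t = 2.6458

Let u = t². The equation becomes u² - u - 42 = 0.
Factor: (u - 7)(u + 6) = 0, so u = 7 or u = -6.
t² = 7 gives t = ±√(7) ≈ ±2.6458.
t² = -6 < 0 has no real solution.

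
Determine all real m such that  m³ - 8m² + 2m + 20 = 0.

m = -1.3589 or m = 2 or m = 7.3589

Possible rational roots are divisors of 20. Testing m = 2 gives 0, so (m - 2) is a factor.
Divide: m³ - 8m² + 2m + 20 = (m - 2)(m² - 6m - 10).
Apply the quadratic formula to m² - 6m - 10 = 0: m = (6 ± √76)/2, i.e. m ≈ 7.3589 or m ≈ -1.3589.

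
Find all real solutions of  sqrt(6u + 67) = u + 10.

u = -3

Square both sides: 6u + 67 = (u + 10)^2.
Expand and rearrange: u^2 + 14u + 33 = 0.
Solving gives u = -3 or u = -11.
Check each candidate in the original equation:
  u = -3: sqrt(49) = 7, while u + 10 = 7 — valid.
  u = -11: sqrt(1) = 1, while u + 10 = -1 — extraneous.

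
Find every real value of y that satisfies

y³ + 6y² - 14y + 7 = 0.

Possible rational roots are divisors of 7. Testing y = 1 gives 0, so (y - 1) is a factor.
Divide: y³ + 6y² - 14y + 7 = (y - 1)(y² + 7y - 7).
Apply the quadratic formula to y² + 7y - 7 = 0: y = (-7 ± √77)/2, i.e. y ≈ 0.8875 or y ≈ -7.8875.

y = -7.8875 or y = 0.8875 or y = 1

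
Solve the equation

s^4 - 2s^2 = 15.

s = -2.2361 or s = 2.2361

Let u = s^2. The equation becomes u^2 - 2u - 15 = 0.
Factor: (u - 5)(u + 3) = 0, so u = 5 or u = -3.
s^2 = 5 gives s = +/-sqrt(5) ~= +/-2.2361.
s^2 = -3 < 0 has no real solution.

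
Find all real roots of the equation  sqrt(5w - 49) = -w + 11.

w = 10

Square both sides: 5w - 49 = (-w + 11)^2.
Expand and rearrange: w^2 - 27w + 170 = 0.
Solving gives w = 17 or w = 10.
Check each candidate in the original equation:
  w = 17: sqrt(36) = 6, while -w + 11 = -6 — extraneous.
  w = 10: sqrt(1) = 1, while -w + 11 = 1 — valid.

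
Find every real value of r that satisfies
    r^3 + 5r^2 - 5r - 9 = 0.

r = -5.6056 or r = -1 or r = 1.6056

Possible rational roots are divisors of -9. Testing r = -1 gives 0, so (r + 1) is a factor.
Divide: r^3 + 5r^2 - 5r - 9 = (r + 1)(r^2 + 4r - 9).
Apply the quadratic formula to r^2 + 4r - 9 = 0: r = (-4 +/- sqrt(52))/2, i.e. r ~= 1.6056 or r ~= -5.6056.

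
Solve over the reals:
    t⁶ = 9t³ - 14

Let u = t³. The equation becomes u² - 9u + 14 = 0.
Factor: (u - 7)(u - 2) = 0, so u = 7 or u = 2.
t³ = 7 gives t = ∛(7) ≈ 1.9129.
t³ = 2 gives t = ∛(2) ≈ 1.2599.

t = 1.2599 or t = 1.9129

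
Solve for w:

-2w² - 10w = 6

Rearrange to standard form: -2w² - 10w - 6 = 0.
Discriminant: (-10)² − 4·(-2)·(-6) = 52.
Quadratic formula: w = (10 ± √52) / (-4).
So w = -5/2 - √(13)/2 ≈ -4.3028 or w = -5/2 + √(13)/2 ≈ -0.6972.

w = -4.3028 or w = -0.6972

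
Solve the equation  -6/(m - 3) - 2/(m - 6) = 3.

m = 0.7115 or m = 5.6218

Multiply both sides by (m - 3)(m - 6):
-6(m - 6) - 2(m - 3) = 3(m - 3)(m - 6).
Expand and collect terms: 3m² - 19m + 12 = 0.
By the quadratic formula, m = (19 ± √217) / 6, so m ≈ 5.6218 or m ≈ 0.7115.
Neither value makes a denominator zero (m ≠ 3, m ≠ 6), so both are valid.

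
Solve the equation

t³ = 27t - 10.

Rearrange: t³ - 27t + 10 = 0.
Possible rational roots are divisors of 10. Testing t = 5 gives 0, so (t - 5) is a factor.
Divide: t³ - 27t + 10 = (t - 5)(t² + 5t - 2).
Apply the quadratic formula to t² + 5t - 2 = 0: t = (-5 ± √33)/2, i.e. t ≈ 0.3723 or t ≈ -5.3723.

t = -5.3723 or t = 0.3723 or t = 5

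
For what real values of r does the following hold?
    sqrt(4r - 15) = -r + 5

Square both sides: 4r - 15 = (-r + 5)^2.
Expand and rearrange: r^2 - 14r + 40 = 0.
Solving gives r = 10 or r = 4.
Check each candidate in the original equation:
  r = 10: sqrt(25) = 5, while -r + 5 = -5 — extraneous.
  r = 4: sqrt(1) = 1, while -r + 5 = 1 — valid.

r = 4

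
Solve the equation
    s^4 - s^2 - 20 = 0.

Let u = s^2. The equation becomes u^2 - u - 20 = 0.
Factor: (u + 4)(u - 5) = 0, so u = -4 or u = 5.
s^2 = -4 < 0 has no real solution.
s^2 = 5 gives s = +/-sqrt(5) ~= +/-2.2361.

s = -2.2361 or s = 2.2361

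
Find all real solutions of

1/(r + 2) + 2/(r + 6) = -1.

Multiply both sides by (r + 2)(r + 6):
(r + 6) + 2(r + 2) = -(r + 2)(r + 6).
Expand and collect terms: -r² - 11r - 22 = 0.
By the quadratic formula, r = (11 ± √33) / -2, so r ≈ -8.3723 or r ≈ -2.6277.
Neither value makes a denominator zero (r ≠ -2, r ≠ -6), so both are valid.

r = -8.3723 or r = -2.6277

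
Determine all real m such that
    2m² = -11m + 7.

Rearrange to standard form: 2m² + 11m - 7 = 0.
Discriminant: (11)² − 4·2·(-7) = 177.
Quadratic formula: m = (-11 ± √177) / 4.
So m = -11/4 + √(177)/4 ≈ 0.576 or m = -√(177)/4 - 11/4 ≈ -6.076.

m = -6.076 or m = 0.576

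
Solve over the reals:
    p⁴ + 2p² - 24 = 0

p = -2 or p = 2

Let u = p². The equation becomes u² + 2u - 24 = 0.
Factor: (u - 4)(u + 6) = 0, so u = 4 or u = -6.
p² = 4 gives p = ±2.
p² = -6 < 0 has no real solution.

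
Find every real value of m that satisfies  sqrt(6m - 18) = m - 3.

Square both sides: 6m - 18 = (m - 3)^2.
Expand and rearrange: m^2 - 12m + 27 = 0.
Solving gives m = 9 or m = 3.
Check each candidate in the original equation:
  m = 9: sqrt(36) = 6, while m - 3 = 6 — valid.
  m = 3: sqrt(0) = 0, while m - 3 = 0 — valid.

m = 3 or m = 9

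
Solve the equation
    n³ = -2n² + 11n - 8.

n = -4.7016 or n = 1 or n = 1.7016

Rearrange: n³ + 2n² - 11n + 8 = 0.
Possible rational roots are divisors of 8. Testing n = 1 gives 0, so (n - 1) is a factor.
Divide: n³ + 2n² - 11n + 8 = (n - 1)(n² + 3n - 8).
Apply the quadratic formula to n² + 3n - 8 = 0: n = (-3 ± √41)/2, i.e. n ≈ 1.7016 or n ≈ -4.7016.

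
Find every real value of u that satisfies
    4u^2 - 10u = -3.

u = 0.3486 or u = 2.1514

Rearrange to standard form: 4u^2 - 10u + 3 = 0.
Discriminant: (-10)^2 - 4*4*3 = 52.
Quadratic formula: u = (10 +/- sqrt(52)) / 8.
So u = sqrt(13)/4 + 5/4 ~= 2.1514 or u = 5/4 - sqrt(13)/4 ~= 0.3486.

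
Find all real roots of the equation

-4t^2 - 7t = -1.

Rearrange to standard form: -4t^2 - 7t + 1 = 0.
Discriminant: (-7)^2 - 4*(-4)*1 = 65.
Quadratic formula: t = (7 +/- sqrt(65)) / (-8).
So t = -sqrt(65)/8 - 7/8 ~= -1.8828 or t = -7/8 + sqrt(65)/8 ~= 0.1328.

t = -1.8828 or t = 0.1328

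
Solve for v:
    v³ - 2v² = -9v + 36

v = 3

Rearrange: v³ - 2v² + 9v - 36 = 0.
Possible rational roots are divisors of -36. Testing v = 3 gives 0, so (v - 3) is a factor.
Divide: v³ - 2v² + 9v - 36 = (v - 3)(v² + v + 12).
The quadratic v² + v + 12 has discriminant -47 < 0, so no further real roots.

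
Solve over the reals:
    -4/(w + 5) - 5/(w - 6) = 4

w = -6.115 or w = 4.865

Multiply both sides by (w + 5)(w - 6):
-4(w - 6) - 5(w + 5) = 4(w + 5)(w - 6).
Expand and collect terms: 4w² + 5w - 119 = 0.
By the quadratic formula, w = (-5 ± √1929) / 8, so w ≈ 4.865 or w ≈ -6.115.
Neither value makes a denominator zero (w ≠ -5, w ≠ 6), so both are valid.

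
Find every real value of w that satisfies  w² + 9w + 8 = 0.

Factor: (w + 1)(w + 8) = 0.
So w = -1 or w = -8.

w = -8 or w = -1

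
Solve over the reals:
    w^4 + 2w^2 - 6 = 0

Let u = w^2. The equation becomes u^2 + 2u - 6 = 0.
By the quadratic formula, u = -1 + sqrt(7) or u = -sqrt(7) - 1.
w^2 = -1 + sqrt(7) gives w = +/-sqrt(-1 + sqrt(7)) ~= +/-1.2829.
w^2 = -sqrt(7) - 1 < 0 has no real solution.

w = -1.2829 or w = 1.2829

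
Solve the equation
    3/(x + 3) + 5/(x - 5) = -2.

Multiply both sides by (x + 3)(x - 5):
3(x - 5) + 5(x + 3) = -2(x + 3)(x - 5).
Expand and collect terms: -2x^2 - 4x + 30 = 0.
Factor or apply the quadratic formula: x = -5 or x = 3.
Neither value makes a denominator zero (x != -3, x != 5), so both are valid.

x = -5 or x = 3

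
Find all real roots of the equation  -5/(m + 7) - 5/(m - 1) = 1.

m = -14.4031 or m = -1.5969

Multiply both sides by (m + 7)(m - 1):
-5(m - 1) - 5(m + 7) = (m + 7)(m - 1).
Expand and collect terms: m² + 16m + 23 = 0.
By the quadratic formula, m = (-16 ± √164) / 2, so m ≈ -1.5969 or m ≈ -14.4031.
Neither value makes a denominator zero (m ≠ -7, m ≠ 1), so both are valid.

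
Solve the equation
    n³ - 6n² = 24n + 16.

Rearrange: n³ - 6n² - 24n - 16 = 0.
Possible rational roots are divisors of -16. Testing n = -2 gives 0, so (n + 2) is a factor.
Divide: n³ - 6n² - 24n - 16 = (n + 2)(n² - 8n - 8).
Apply the quadratic formula to n² - 8n - 8 = 0: n = (8 ± √96)/2, i.e. n ≈ 8.899 or n ≈ -0.899.

n = -2 or n = -0.899 or n = 8.899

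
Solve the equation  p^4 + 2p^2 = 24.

Let u = p^2. The equation becomes u^2 + 2u - 24 = 0.
Factor: (u - 4)(u + 6) = 0, so u = 4 or u = -6.
p^2 = 4 gives p = +/-2.
p^2 = -6 < 0 has no real solution.

p = -2 or p = 2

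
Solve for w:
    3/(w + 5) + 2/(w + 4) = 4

w = -4.5931 or w = -3.1569

Multiply both sides by (w + 5)(w + 4):
3(w + 4) + 2(w + 5) = 4(w + 5)(w + 4).
Expand and collect terms: 4w^2 + 31w + 58 = 0.
By the quadratic formula, w = (-31 +/- sqrt(33)) / 8, so w ~= -3.1569 or w ~= -4.5931.
Neither value makes a denominator zero (w != -5, w != -4), so both are valid.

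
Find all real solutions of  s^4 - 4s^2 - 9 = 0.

Let u = s^2. The equation becomes u^2 - 4u - 9 = 0.
By the quadratic formula, u = 2 + sqrt(13) or u = 2 - sqrt(13).
s^2 = 2 + sqrt(13) gives s = +/-sqrt(2 + sqrt(13)) ~= +/-2.3676.
s^2 = 2 - sqrt(13) < 0 has no real solution.

s = -2.3676 or s = 2.3676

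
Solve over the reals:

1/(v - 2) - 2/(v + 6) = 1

v = -7.8151 or v = 2.8151

Multiply both sides by (v - 2)(v + 6):
(v + 6) - 2(v - 2) = (v - 2)(v + 6).
Expand and collect terms: v^2 + 5v - 22 = 0.
By the quadratic formula, v = (-5 +/- sqrt(113)) / 2, so v ~= 2.8151 or v ~= -7.8151.
Neither value makes a denominator zero (v != 2, v != -6), so both are valid.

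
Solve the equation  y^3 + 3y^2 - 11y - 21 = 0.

y = -4.4142 or y = -1.5858 or y = 3

Possible rational roots are divisors of -21. Testing y = 3 gives 0, so (y - 3) is a factor.
Divide: y^3 + 3y^2 - 11y - 21 = (y - 3)(y^2 + 6y + 7).
Apply the quadratic formula to y^2 + 6y + 7 = 0: y = (-6 +/- sqrt(8))/2, i.e. y ~= -1.5858 or y ~= -4.4142.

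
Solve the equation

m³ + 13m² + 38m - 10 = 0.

Possible rational roots are divisors of -10. Testing m = -5 gives 0, so (m + 5) is a factor.
Divide: m³ + 13m² + 38m - 10 = (m + 5)(m² + 8m - 2).
Apply the quadratic formula to m² + 8m - 2 = 0: m = (-8 ± √72)/2, i.e. m ≈ 0.2426 or m ≈ -8.2426.

m = -8.2426 or m = -5 or m = 0.2426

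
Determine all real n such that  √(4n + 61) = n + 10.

n = -3

Square both sides: 4n + 61 = (n + 10)².
Expand and rearrange: n² + 16n + 39 = 0.
Solving gives n = -3 or n = -13.
Check each candidate in the original equation:
  n = -3: √(49) = 7, while n + 10 = 7 — valid.
  n = -13: √(9) = 3, while n + 10 = -3 — extraneous.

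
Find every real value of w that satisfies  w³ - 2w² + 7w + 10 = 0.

Possible rational roots are divisors of 10. Testing w = -1 gives 0, so (w + 1) is a factor.
Divide: w³ - 2w² + 7w + 10 = (w + 1)(w² - 3w + 10).
The quadratic w² - 3w + 10 has discriminant -31 < 0, so no further real roots.

w = -1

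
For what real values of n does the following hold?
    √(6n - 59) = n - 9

Square both sides: 6n - 59 = (n - 9)².
Expand and rearrange: n² - 24n + 140 = 0.
Solving gives n = 14 or n = 10.
Check each candidate in the original equation:
  n = 14: √(25) = 5, while n - 9 = 5 — valid.
  n = 10: √(1) = 1, while n - 9 = 1 — valid.

n = 10 or n = 14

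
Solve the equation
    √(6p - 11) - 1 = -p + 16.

p = 10

Isolate the radical: √(6p - 11) = -p + 17.
Square both sides: 6p - 11 = (-p + 17)².
Expand and rearrange: p² - 40p + 300 = 0.
Solving gives p = 30 or p = 10.
Check each candidate in the original equation:
  p = 30: √(169) = 13, while -p + 17 = -13 — extraneous.
  p = 10: √(49) = 7, while -p + 17 = 7 — valid.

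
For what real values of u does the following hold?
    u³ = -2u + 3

Rearrange: u³ + 2u - 3 = 0.
Possible rational roots are divisors of -3. Testing u = 1 gives 0, so (u - 1) is a factor.
Divide: u³ + 2u - 3 = (u - 1)(u² + u + 3).
The quadratic u² + u + 3 has discriminant -11 < 0, so no further real roots.

u = 1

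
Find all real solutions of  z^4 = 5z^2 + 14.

Let u = z^2. The equation becomes u^2 - 5u - 14 = 0.
Factor: (u - 7)(u + 2) = 0, so u = 7 or u = -2.
z^2 = 7 gives z = +/-sqrt(7) ~= +/-2.6458.
z^2 = -2 < 0 has no real solution.

z = -2.6458 or z = 2.6458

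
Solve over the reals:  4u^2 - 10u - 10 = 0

Discriminant: (-10)^2 - 4*4*(-10) = 260.
Quadratic formula: u = (10 +/- sqrt(260)) / 8.
So u = 5/4 + sqrt(65)/4 ~= 3.2656 or u = 5/4 - sqrt(65)/4 ~= -0.7656.

u = -0.7656 or u = 3.2656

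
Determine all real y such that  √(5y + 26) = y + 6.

y = -5 or y = -2

Square both sides: 5y + 26 = (y + 6)².
Expand and rearrange: y² + 7y + 10 = 0.
Solving gives y = -2 or y = -5.
Check each candidate in the original equation:
  y = -2: √(16) = 4, while y + 6 = 4 — valid.
  y = -5: √(1) = 1, while y + 6 = 1 — valid.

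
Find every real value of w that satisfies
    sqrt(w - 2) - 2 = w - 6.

Isolate the radical: sqrt(w - 2) = w - 4.
Square both sides: w - 2 = (w - 4)^2.
Expand and rearrange: w^2 - 9w + 18 = 0.
Solving gives w = 6 or w = 3.
Check each candidate in the original equation:
  w = 6: sqrt(4) = 2, while w - 4 = 2 — valid.
  w = 3: sqrt(1) = 1, while w - 4 = -1 — extraneous.

w = 6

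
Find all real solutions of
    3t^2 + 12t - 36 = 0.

Factor: 3(t + 6)(t - 2) = 0.
So t = -6 or t = 2.

t = -6 or t = 2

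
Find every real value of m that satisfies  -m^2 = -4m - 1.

Rearrange to standard form: -m^2 + 4m + 1 = 0.
Discriminant: (4)^2 - 4*(-1)*1 = 20.
Quadratic formula: m = (-4 +/- sqrt(20)) / (-2).
So m = 2 - sqrt(5) ~= -0.2361 or m = 2 + sqrt(5) ~= 4.2361.

m = -0.2361 or m = 4.2361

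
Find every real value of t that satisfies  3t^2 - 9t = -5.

t = 0.7362 or t = 2.2638

Rearrange to standard form: 3t^2 - 9t + 5 = 0.
Discriminant: (-9)^2 - 4*3*5 = 21.
Quadratic formula: t = (9 +/- sqrt(21)) / 6.
So t = sqrt(21)/6 + 3/2 ~= 2.2638 or t = 3/2 - sqrt(21)/6 ~= 0.7362.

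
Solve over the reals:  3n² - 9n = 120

Bring every term to one side: 3n² - 9n - 120 = 0.
Factor: 3(n - 8)(n + 5) = 0.
So n = 8 or n = -5.

n = -5 or n = 8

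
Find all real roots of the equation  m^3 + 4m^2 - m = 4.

Rearrange: m^3 + 4m^2 - m - 4 = 0.
Possible rational roots are divisors of -4. Testing m = 1 gives 0, so (m - 1) is a factor.
Divide: m^3 + 4m^2 - m - 4 = (m - 1)(m^2 + 5m + 4).
Factor the quadratic: m = -1 or m = -4.

m = -4 or m = -1 or m = 1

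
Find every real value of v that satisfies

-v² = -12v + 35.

v = 5 or v = 7

Bring every term to one side: -v² + 12v - 35 = 0.
Factor: -1(v - 5)(v - 7) = 0.
So v = 5 or v = 7.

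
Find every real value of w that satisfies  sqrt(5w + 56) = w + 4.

Square both sides: 5w + 56 = (w + 4)^2.
Expand and rearrange: w^2 + 3w - 40 = 0.
Solving gives w = 5 or w = -8.
Check each candidate in the original equation:
  w = 5: sqrt(81) = 9, while w + 4 = 9 — valid.
  w = -8: sqrt(16) = 4, while w + 4 = -4 — extraneous.

w = 5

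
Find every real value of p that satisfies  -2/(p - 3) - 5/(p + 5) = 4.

Multiply both sides by (p - 3)(p + 5):
-2(p + 5) - 5(p - 3) = 4(p - 3)(p + 5).
Expand and collect terms: 4p² + 15p - 65 = 0.
By the quadratic formula, p = (-15 ± √1265) / 8, so p ≈ 2.5709 or p ≈ -6.3209.
Neither value makes a denominator zero (p ≠ 3, p ≠ -5), so both are valid.

p = -6.3209 or p = 2.5709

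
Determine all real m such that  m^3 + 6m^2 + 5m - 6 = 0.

m = -4.6458 or m = -2 or m = 0.6458

Possible rational roots are divisors of -6. Testing m = -2 gives 0, so (m + 2) is a factor.
Divide: m^3 + 6m^2 + 5m - 6 = (m + 2)(m^2 + 4m - 3).
Apply the quadratic formula to m^2 + 4m - 3 = 0: m = (-4 +/- sqrt(28))/2, i.e. m ~= 0.6458 or m ~= -4.6458.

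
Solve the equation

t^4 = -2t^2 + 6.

t = -1.2829 or t = 1.2829

Let u = t^2. The equation becomes u^2 + 2u - 6 = 0.
By the quadratic formula, u = -1 + sqrt(7) or u = -sqrt(7) - 1.
t^2 = -1 + sqrt(7) gives t = +/-sqrt(-1 + sqrt(7)) ~= +/-1.2829.
t^2 = -sqrt(7) - 1 < 0 has no real solution.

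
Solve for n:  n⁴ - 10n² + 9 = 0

Let u = n². The equation becomes u² - 10u + 9 = 0.
Factor: (u - 1)(u - 9) = 0, so u = 1 or u = 9.
n² = 1 gives n = ±1.
n² = 9 gives n = ±3.

n = -3 or n = -1 or n = 1 or n = 3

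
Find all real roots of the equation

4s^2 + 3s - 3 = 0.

Discriminant: (3)^2 - 4*4*(-3) = 57.
Quadratic formula: s = (-3 +/- sqrt(57)) / 8.
So s = -3/8 + sqrt(57)/8 ~= 0.5687 or s = -sqrt(57)/8 - 3/8 ~= -1.3187.

s = -1.3187 or s = 0.5687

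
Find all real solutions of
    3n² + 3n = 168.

n = -8 or n = 7

Bring every term to one side: 3n² + 3n - 168 = 0.
Factor: 3(n + 8)(n - 7) = 0.
So n = -8 or n = 7.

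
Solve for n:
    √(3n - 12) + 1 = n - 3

Isolate the radical: √(3n - 12) = n - 4.
Square both sides: 3n - 12 = (n - 4)².
Expand and rearrange: n² - 11n + 28 = 0.
Solving gives n = 7 or n = 4.
Check each candidate in the original equation:
  n = 7: √(9) = 3, while n - 4 = 3 — valid.
  n = 4: √(0) = 0, while n - 4 = 0 — valid.

n = 4 or n = 7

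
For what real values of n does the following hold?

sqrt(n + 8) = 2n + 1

Square both sides: n + 8 = (2n + 1)^2.
Expand and rearrange: 4n^2 + 3n - 7 = 0.
Solving gives n = 1 or n = -1.75.
Check each candidate in the original equation:
  n = 1: sqrt(9) = 3, while 2n + 1 = 3 — valid.
  n = -1.75: sqrt(6.25) = 2.5, while 2n + 1 = -2.5 — extraneous.

n = 1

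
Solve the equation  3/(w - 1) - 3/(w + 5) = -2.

w = -2

Multiply both sides by (w - 1)(w + 5):
3(w + 5) - 3(w - 1) = -2(w - 1)(w + 5).
Expand and collect terms: -2w² - 8w - 8 = 0.
This has the repeated root w = -2.
Neither value makes a denominator zero (w ≠ 1, w ≠ -5), so both are valid.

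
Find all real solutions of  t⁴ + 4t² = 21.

Let u = t². The equation becomes u² + 4u - 21 = 0.
Factor: (u + 7)(u - 3) = 0, so u = -7 or u = 3.
t² = -7 < 0 has no real solution.
t² = 3 gives t = ±√(3) ≈ ±1.7321.

t = -1.7321 or t = 1.7321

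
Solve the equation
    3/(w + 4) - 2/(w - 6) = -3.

w = -4.9426 or w = 6.6092

Multiply both sides by (w + 4)(w - 6):
3(w - 6) - 2(w + 4) = -3(w + 4)(w - 6).
Expand and collect terms: -3w^2 + 5w + 98 = 0.
By the quadratic formula, w = (-5 +/- sqrt(1201)) / -6, so w ~= -4.9426 or w ~= 6.6092.
Neither value makes a denominator zero (w != -4, w != 6), so both are valid.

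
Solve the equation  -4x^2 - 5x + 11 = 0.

x = -2.3972 or x = 1.1472

Discriminant: (-5)^2 - 4*(-4)*11 = 201.
Quadratic formula: x = (5 +/- sqrt(201)) / (-8).
So x = -sqrt(201)/8 - 5/8 ~= -2.3972 or x = -5/8 + sqrt(201)/8 ~= 1.1472.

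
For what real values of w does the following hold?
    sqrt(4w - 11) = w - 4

Square both sides: 4w - 11 = (w - 4)^2.
Expand and rearrange: w^2 - 12w + 27 = 0.
Solving gives w = 9 or w = 3.
Check each candidate in the original equation:
  w = 9: sqrt(25) = 5, while w - 4 = 5 — valid.
  w = 3: sqrt(1) = 1, while w - 4 = -1 — extraneous.

w = 9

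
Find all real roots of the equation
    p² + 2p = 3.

p = -3 or p = 1

Bring every term to one side: p² + 2p - 3 = 0.
Factor: (p - 1)(p + 3) = 0.
So p = 1 or p = -3.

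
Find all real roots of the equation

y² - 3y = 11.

y = -2.1401 or y = 5.1401

Rearrange to standard form: y² - 3y - 11 = 0.
Discriminant: (-3)² − 4·1·(-11) = 53.
Quadratic formula: y = (3 ± √53) / 2.
So y = 3/2 + √(53)/2 ≈ 5.1401 or y = 3/2 - √(53)/2 ≈ -2.1401.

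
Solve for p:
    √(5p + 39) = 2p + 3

p = 2

Square both sides: 5p + 39 = (2p + 3)².
Expand and rearrange: 4p² + 7p - 30 = 0.
Solving gives p = 2 or p = -3.75.
Check each candidate in the original equation:
  p = 2: √(49) = 7, while 2p + 3 = 7 — valid.
  p = -3.75: √(20.25) = 4.5, while 2p + 3 = -4.5 — extraneous.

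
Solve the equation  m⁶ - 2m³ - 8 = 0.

Let u = m³. The equation becomes u² - 2u - 8 = 0.
Factor: (u - 4)(u + 2) = 0, so u = 4 or u = -2.
m³ = 4 gives m = ∛(4) ≈ 1.5874.
m³ = -2 gives m = -∛(2) ≈ -1.2599.

m = -1.2599 or m = 1.5874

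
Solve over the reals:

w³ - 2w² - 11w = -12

w = -3 or w = 1 or w = 4

Rearrange: w³ - 2w² - 11w + 12 = 0.
Possible rational roots are divisors of 12. Testing w = -3 gives 0, so (w + 3) is a factor.
Divide: w³ - 2w² - 11w + 12 = (w + 3)(w² - 5w + 4).
Factor the quadratic: w = 4 or w = 1.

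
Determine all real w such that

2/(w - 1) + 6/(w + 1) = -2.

Multiply both sides by (w - 1)(w + 1):
2(w + 1) + 6(w - 1) = -2(w - 1)(w + 1).
Expand and collect terms: -2w² - 8w + 6 = 0.
By the quadratic formula, w = (8 ± √112) / -4, so w ≈ -4.6458 or w ≈ 0.6458.
Neither value makes a denominator zero (w ≠ 1, w ≠ -1), so both are valid.

w = -4.6458 or w = 0.6458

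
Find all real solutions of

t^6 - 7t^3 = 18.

Let u = t^3. The equation becomes u^2 - 7u - 18 = 0.
Factor: (u + 2)(u - 9) = 0, so u = -2 or u = 9.
t^3 = -2 gives t = -(2)^(1/3) ~= -1.2599.
t^3 = 9 gives t = (9)^(1/3) ~= 2.0801.

t = -1.2599 or t = 2.0801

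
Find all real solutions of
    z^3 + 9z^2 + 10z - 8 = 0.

Possible rational roots are divisors of -8. Testing z = -2 gives 0, so (z + 2) is a factor.
Divide: z^3 + 9z^2 + 10z - 8 = (z + 2)(z^2 + 7z - 4).
Apply the quadratic formula to z^2 + 7z - 4 = 0: z = (-7 +/- sqrt(65))/2, i.e. z ~= 0.5311 or z ~= -7.5311.

z = -7.5311 or z = -2 or z = 0.5311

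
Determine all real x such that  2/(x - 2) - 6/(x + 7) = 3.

x = -8.8846 or x = 2.5512

Multiply both sides by (x - 2)(x + 7):
2(x + 7) - 6(x - 2) = 3(x - 2)(x + 7).
Expand and collect terms: 3x^2 + 19x - 68 = 0.
By the quadratic formula, x = (-19 +/- sqrt(1177)) / 6, so x ~= 2.5512 or x ~= -8.8846.
Neither value makes a denominator zero (x != 2, x != -7), so both are valid.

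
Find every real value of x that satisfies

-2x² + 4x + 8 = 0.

x = -1.2361 or x = 3.2361

Discriminant: (4)² − 4·(-2)·8 = 80.
Quadratic formula: x = (-4 ± √80) / (-4).
So x = 1 - √(5) ≈ -1.2361 or x = 1 + √(5) ≈ 3.2361.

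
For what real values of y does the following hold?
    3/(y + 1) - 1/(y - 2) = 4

y = -0.1514 or y = 1.6514

Multiply both sides by (y + 1)(y - 2):
3(y - 2) - (y + 1) = 4(y + 1)(y - 2).
Expand and collect terms: 4y² - 6y - 1 = 0.
By the quadratic formula, y = (6 ± √52) / 8, so y ≈ 1.6514 or y ≈ -0.1514.
Neither value makes a denominator zero (y ≠ -1, y ≠ 2), so both are valid.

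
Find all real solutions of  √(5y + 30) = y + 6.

Square both sides: 5y + 30 = (y + 6)².
Expand and rearrange: y² + 7y + 6 = 0.
Solving gives y = -1 or y = -6.
Check each candidate in the original equation:
  y = -1: √(25) = 5, while y + 6 = 5 — valid.
  y = -6: √(0) = 0, while y + 6 = 0 — valid.

y = -6 or y = -1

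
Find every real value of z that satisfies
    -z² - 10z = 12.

z = -8.6056 or z = -1.3944

Rearrange to standard form: -z² - 10z - 12 = 0.
Discriminant: (-10)² − 4·(-1)·(-12) = 52.
Quadratic formula: z = (10 ± √52) / (-2).
So z = -5 - √(13) ≈ -8.6056 or z = -5 + √(13) ≈ -1.3944.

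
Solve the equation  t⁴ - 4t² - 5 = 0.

t = -2.2361 or t = 2.2361

Let u = t². The equation becomes u² - 4u - 5 = 0.
Factor: (u - 5)(u + 1) = 0, so u = 5 or u = -1.
t² = 5 gives t = ±√(5) ≈ ±2.2361.
t² = -1 < 0 has no real solution.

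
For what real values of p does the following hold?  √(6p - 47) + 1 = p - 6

p = 8 or p = 12

Isolate the radical: √(6p - 47) = p - 7.
Square both sides: 6p - 47 = (p - 7)².
Expand and rearrange: p² - 20p + 96 = 0.
Solving gives p = 12 or p = 8.
Check each candidate in the original equation:
  p = 12: √(25) = 5, while p - 7 = 5 — valid.
  p = 8: √(1) = 1, while p - 7 = 1 — valid.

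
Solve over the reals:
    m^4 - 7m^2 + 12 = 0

Let u = m^2. The equation becomes u^2 - 7u + 12 = 0.
Factor: (u - 3)(u - 4) = 0, so u = 3 or u = 4.
m^2 = 3 gives m = +/-sqrt(3) ~= +/-1.7321.
m^2 = 4 gives m = +/-2.

m = -2 or m = -1.7321 or m = 1.7321 or m = 2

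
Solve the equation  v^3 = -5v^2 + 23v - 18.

v = -8.1098 or v = 1.1098 or v = 2

Rearrange: v^3 + 5v^2 - 23v + 18 = 0.
Possible rational roots are divisors of 18. Testing v = 2 gives 0, so (v - 2) is a factor.
Divide: v^3 + 5v^2 - 23v + 18 = (v - 2)(v^2 + 7v - 9).
Apply the quadratic formula to v^2 + 7v - 9 = 0: v = (-7 +/- sqrt(85))/2, i.e. v ~= 1.1098 or v ~= -8.1098.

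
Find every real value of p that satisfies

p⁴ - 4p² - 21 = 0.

Let u = p². The equation becomes u² - 4u - 21 = 0.
Factor: (u - 7)(u + 3) = 0, so u = 7 or u = -3.
p² = 7 gives p = ±√(7) ≈ ±2.6458.
p² = -3 < 0 has no real solution.

p = -2.6458 or p = 2.6458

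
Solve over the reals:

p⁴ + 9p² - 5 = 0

Let u = p². The equation becomes u² + 9u - 5 = 0.
By the quadratic formula, u = -9/2 + √(101)/2 or u = -√(101)/2 - 9/2.
p² = -9/2 + √(101)/2 gives p = ±√(-9/2 + √(101)/2) ≈ ±0.7245.
p² = -√(101)/2 - 9/2 < 0 has no real solution.

p = -0.7245 or p = 0.7245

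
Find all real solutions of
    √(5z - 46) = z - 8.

Square both sides: 5z - 46 = (z - 8)².
Expand and rearrange: z² - 21z + 110 = 0.
Solving gives z = 11 or z = 10.
Check each candidate in the original equation:
  z = 11: √(9) = 3, while z - 8 = 3 — valid.
  z = 10: √(4) = 2, while z - 8 = 2 — valid.

z = 10 or z = 11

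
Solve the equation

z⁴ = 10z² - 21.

Let u = z². The equation becomes u² - 10u + 21 = 0.
Factor: (u - 7)(u - 3) = 0, so u = 7 or u = 3.
z² = 7 gives z = ±√(7) ≈ ±2.6458.
z² = 3 gives z = ±√(3) ≈ ±1.7321.

z = -2.6458 or z = -1.7321 or z = 1.7321 or z = 2.6458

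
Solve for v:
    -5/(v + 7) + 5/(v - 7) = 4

v = -8.1548 or v = 8.1548

Multiply both sides by (v + 7)(v - 7):
-5(v - 7) + 5(v + 7) = 4(v + 7)(v - 7).
Expand and collect terms: 4v² - 266 = 0.
By the quadratic formula, v = (0 ± √4256) / 8, so v ≈ 8.1548 or v ≈ -8.1548.
Neither value makes a denominator zero (v ≠ -7, v ≠ 7), so both are valid.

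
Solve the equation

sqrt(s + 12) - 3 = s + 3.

Isolate the radical: sqrt(s + 12) = s + 6.
Square both sides: s + 12 = (s + 6)^2.
Expand and rearrange: s^2 + 11s + 24 = 0.
Solving gives s = -3 or s = -8.
Check each candidate in the original equation:
  s = -3: sqrt(9) = 3, while s + 6 = 3 — valid.
  s = -8: sqrt(4) = 2, while s + 6 = -2 — extraneous.

s = -3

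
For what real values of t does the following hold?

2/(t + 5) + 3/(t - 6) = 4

Multiply both sides by (t + 5)(t - 6):
2(t - 6) + 3(t + 5) = 4(t + 5)(t - 6).
Expand and collect terms: 4t² - 9t - 123 = 0.
By the quadratic formula, t = (9 ± √2049) / 8, so t ≈ 6.7832 or t ≈ -4.5332.
Neither value makes a denominator zero (t ≠ -5, t ≠ 6), so both are valid.

t = -4.5332 or t = 6.7832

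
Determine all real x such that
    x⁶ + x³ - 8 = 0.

x = -1.4996 or x = 1.3337

Let u = x³. The equation becomes u² + u - 8 = 0.
By the quadratic formula, u = -1/2 + √(33)/2 or u = -√(33)/2 - 1/2.
x³ = -1/2 + √(33)/2 gives x = ∛(-1/2 + √(33)/2) ≈ 1.3337.
x³ = -√(33)/2 - 1/2 gives x = -∛(1/2 + √(33)/2) ≈ -1.4996.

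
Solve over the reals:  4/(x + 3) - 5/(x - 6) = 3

x = -1.2701 or x = 3.9367

Multiply both sides by (x + 3)(x - 6):
4(x - 6) - 5(x + 3) = 3(x + 3)(x - 6).
Expand and collect terms: 3x² - 8x - 15 = 0.
By the quadratic formula, x = (8 ± √244) / 6, so x ≈ 3.9367 or x ≈ -1.2701.
Neither value makes a denominator zero (x ≠ -3, x ≠ 6), so both are valid.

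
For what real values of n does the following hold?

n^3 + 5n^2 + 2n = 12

Rearrange: n^3 + 5n^2 + 2n - 12 = 0.
Possible rational roots are divisors of -12. Testing n = -3 gives 0, so (n + 3) is a factor.
Divide: n^3 + 5n^2 + 2n - 12 = (n + 3)(n^2 + 2n - 4).
Apply the quadratic formula to n^2 + 2n - 4 = 0: n = (-2 +/- sqrt(20))/2, i.e. n ~= 1.2361 or n ~= -3.2361.

n = -3.2361 or n = -3 or n = 1.2361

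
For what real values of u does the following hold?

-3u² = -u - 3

Rearrange to standard form: -3u² + u + 3 = 0.
Discriminant: (1)² − 4·(-3)·3 = 37.
Quadratic formula: u = (-1 ± √37) / (-6).
So u = 1/6 - √(37)/6 ≈ -0.8471 or u = 1/6 + √(37)/6 ≈ 1.1805.

u = -0.8471 or u = 1.1805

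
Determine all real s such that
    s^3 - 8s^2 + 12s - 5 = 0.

s = 0.8074 or s = 1 or s = 6.1926

Possible rational roots are divisors of -5. Testing s = 1 gives 0, so (s - 1) is a factor.
Divide: s^3 - 8s^2 + 12s - 5 = (s - 1)(s^2 - 7s + 5).
Apply the quadratic formula to s^2 - 7s + 5 = 0: s = (7 +/- sqrt(29))/2, i.e. s ~= 6.1926 or s ~= 0.8074.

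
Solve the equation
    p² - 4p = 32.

p = -4 or p = 8

Bring every term to one side: p² - 4p - 32 = 0.
Factor: (p - 8)(p + 4) = 0.
So p = 8 or p = -4.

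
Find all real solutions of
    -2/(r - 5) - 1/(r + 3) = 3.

Multiply both sides by (r - 5)(r + 3):
-2(r + 3) - (r - 5) = 3(r - 5)(r + 3).
Expand and collect terms: 3r² - 3r - 44 = 0.
By the quadratic formula, r = (3 ± √537) / 6, so r ≈ 4.3622 or r ≈ -3.3622.
Neither value makes a denominator zero (r ≠ 5, r ≠ -3), so both are valid.

r = -3.3622 or r = 4.3622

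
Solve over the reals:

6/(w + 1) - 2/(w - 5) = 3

Multiply both sides by (w + 1)(w - 5):
6(w - 5) - 2(w + 1) = 3(w + 1)(w - 5).
Expand and collect terms: 3w^2 - 16w + 17 = 0.
By the quadratic formula, w = (16 +/- sqrt(52)) / 6, so w ~= 3.8685 or w ~= 1.4648.
Neither value makes a denominator zero (w != -1, w != 5), so both are valid.

w = 1.4648 or w = 3.8685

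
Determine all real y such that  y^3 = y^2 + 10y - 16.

y = -3.3723 or y = 2 or y = 2.3723

Rearrange: y^3 - y^2 - 10y + 16 = 0.
Possible rational roots are divisors of 16. Testing y = 2 gives 0, so (y - 2) is a factor.
Divide: y^3 - y^2 - 10y + 16 = (y - 2)(y^2 + y - 8).
Apply the quadratic formula to y^2 + y - 8 = 0: y = (-1 +/- sqrt(33))/2, i.e. y ~= 2.3723 or y ~= -3.3723.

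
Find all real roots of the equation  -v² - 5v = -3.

v = -5.5414 or v = 0.5414

Rearrange to standard form: -v² - 5v + 3 = 0.
Discriminant: (-5)² − 4·(-1)·3 = 37.
Quadratic formula: v = (5 ± √37) / (-2).
So v = -√(37)/2 - 5/2 ≈ -5.5414 or v = -5/2 + √(37)/2 ≈ 0.5414.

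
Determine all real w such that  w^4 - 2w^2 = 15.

w = -2.2361 or w = 2.2361

Let u = w^2. The equation becomes u^2 - 2u - 15 = 0.
Factor: (u - 5)(u + 3) = 0, so u = 5 or u = -3.
w^2 = 5 gives w = +/-sqrt(5) ~= +/-2.2361.
w^2 = -3 < 0 has no real solution.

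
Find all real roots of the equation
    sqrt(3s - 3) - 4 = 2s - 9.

Isolate the radical: sqrt(3s - 3) = 2s - 5.
Square both sides: 3s - 3 = (2s - 5)^2.
Expand and rearrange: 4s^2 - 23s + 28 = 0.
Solving gives s = 4 or s = 1.75.
Check each candidate in the original equation:
  s = 4: sqrt(9) = 3, while 2s - 5 = 3 — valid.
  s = 1.75: sqrt(2.25) = 1.5, while 2s - 5 = -1.5 — extraneous.

s = 4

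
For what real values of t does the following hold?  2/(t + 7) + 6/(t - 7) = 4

Multiply both sides by (t + 7)(t - 7):
2(t - 7) + 6(t + 7) = 4(t + 7)(t - 7).
Expand and collect terms: 4t^2 - 8t - 224 = 0.
By the quadratic formula, t = (8 +/- sqrt(3648)) / 8, so t ~= 8.5498 or t ~= -6.5498.
Neither value makes a denominator zero (t != -7, t != 7), so both are valid.

t = -6.5498 or t = 8.5498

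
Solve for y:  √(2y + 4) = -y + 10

Square both sides: 2y + 4 = (-y + 10)².
Expand and rearrange: y² - 22y + 96 = 0.
Solving gives y = 16 or y = 6.
Check each candidate in the original equation:
  y = 16: √(36) = 6, while -y + 10 = -6 — extraneous.
  y = 6: √(16) = 4, while -y + 10 = 4 — valid.

y = 6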